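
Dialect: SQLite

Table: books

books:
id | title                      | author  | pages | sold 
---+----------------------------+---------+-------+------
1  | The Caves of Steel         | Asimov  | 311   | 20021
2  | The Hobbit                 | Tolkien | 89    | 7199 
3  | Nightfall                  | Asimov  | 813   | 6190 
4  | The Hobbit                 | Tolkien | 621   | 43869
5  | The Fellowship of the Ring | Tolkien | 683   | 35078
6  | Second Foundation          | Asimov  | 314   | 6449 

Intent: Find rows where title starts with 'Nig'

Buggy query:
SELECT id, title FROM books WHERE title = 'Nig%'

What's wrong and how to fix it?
Bug: '=' compares the literal string including the % character; pattern matching needs LIKE

Fix: Use LIKE for wildcard pattern matching

Corrected query:
SELECT id, title FROM books WHERE title LIKE 'Nig%'

Result:
id | title    
---+----------
3  | Nightfall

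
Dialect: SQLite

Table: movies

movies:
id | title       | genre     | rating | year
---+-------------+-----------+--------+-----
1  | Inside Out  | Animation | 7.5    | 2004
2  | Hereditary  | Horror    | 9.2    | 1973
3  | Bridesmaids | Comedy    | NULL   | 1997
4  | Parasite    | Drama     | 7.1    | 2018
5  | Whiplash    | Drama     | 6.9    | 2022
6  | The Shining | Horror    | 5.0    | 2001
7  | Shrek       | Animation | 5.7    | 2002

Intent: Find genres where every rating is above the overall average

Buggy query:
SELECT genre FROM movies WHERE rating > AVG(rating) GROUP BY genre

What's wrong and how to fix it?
Bug: AVG() is an aggregate; it can't sit directly in WHERE

Fix: Use a subquery for AVG and a HAVING MIN(...) filter so the condition holds for every row in the group

Corrected query:
SELECT genre FROM movies GROUP BY genre HAVING MIN(rating) > (SELECT AVG(rating) FROM movies)

Result:
genre
-----
Drama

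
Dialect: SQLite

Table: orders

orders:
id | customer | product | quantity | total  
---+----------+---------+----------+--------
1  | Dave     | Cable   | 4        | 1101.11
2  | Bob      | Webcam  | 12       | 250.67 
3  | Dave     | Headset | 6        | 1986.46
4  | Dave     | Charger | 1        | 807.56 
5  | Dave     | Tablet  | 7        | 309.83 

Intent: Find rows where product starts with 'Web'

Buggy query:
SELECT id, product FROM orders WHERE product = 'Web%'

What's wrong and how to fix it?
Bug: Wildcards only work with LIKE; '=' treats '%' as a literal character

Fix: Use LIKE for wildcard pattern matching

Corrected query:
SELECT id, product FROM orders WHERE product LIKE 'Web%'

Result:
id | product
---+--------
2  | Webcam 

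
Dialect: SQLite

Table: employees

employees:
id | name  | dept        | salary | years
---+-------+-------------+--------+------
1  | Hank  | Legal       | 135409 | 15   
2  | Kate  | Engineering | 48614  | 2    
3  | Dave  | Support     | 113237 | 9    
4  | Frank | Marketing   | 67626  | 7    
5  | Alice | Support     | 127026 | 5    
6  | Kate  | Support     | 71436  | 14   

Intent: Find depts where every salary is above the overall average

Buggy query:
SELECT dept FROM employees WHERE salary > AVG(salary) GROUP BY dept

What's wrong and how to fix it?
Bug: WHERE evaluates per row before aggregation, so AVG() is unavailable

Fix: Compute the overall average in a scalar subquery and compare each group's MIN against it in HAVING

Corrected query:
SELECT dept FROM employees GROUP BY dept HAVING MIN(salary) > (SELECT AVG(salary) FROM employees)

Result:
dept 
-----
Legal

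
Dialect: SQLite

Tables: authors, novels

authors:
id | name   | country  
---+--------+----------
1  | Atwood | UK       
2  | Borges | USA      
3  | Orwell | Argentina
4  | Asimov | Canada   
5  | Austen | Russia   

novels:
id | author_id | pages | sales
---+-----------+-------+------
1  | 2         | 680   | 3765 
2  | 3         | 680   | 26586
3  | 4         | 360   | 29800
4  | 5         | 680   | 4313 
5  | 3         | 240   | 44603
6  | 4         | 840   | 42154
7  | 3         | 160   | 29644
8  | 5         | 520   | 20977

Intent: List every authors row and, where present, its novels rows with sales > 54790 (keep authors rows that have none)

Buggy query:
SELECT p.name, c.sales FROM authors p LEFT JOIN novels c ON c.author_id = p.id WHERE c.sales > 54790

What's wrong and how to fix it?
Bug: A WHERE condition on the right-hand table after LEFT JOIN drops unmatched parents

Fix: Move the right-table condition into the ON clause so unmatched parents are kept

Corrected query:
SELECT p.name, c.sales FROM authors p LEFT JOIN novels c ON c.author_id = p.id AND c.sales > 54790

Result:
name   | sales
-------+------
Atwood | NULL 
Borges | NULL 
Orwell | NULL 
Asimov | NULL 
Austen | NULL 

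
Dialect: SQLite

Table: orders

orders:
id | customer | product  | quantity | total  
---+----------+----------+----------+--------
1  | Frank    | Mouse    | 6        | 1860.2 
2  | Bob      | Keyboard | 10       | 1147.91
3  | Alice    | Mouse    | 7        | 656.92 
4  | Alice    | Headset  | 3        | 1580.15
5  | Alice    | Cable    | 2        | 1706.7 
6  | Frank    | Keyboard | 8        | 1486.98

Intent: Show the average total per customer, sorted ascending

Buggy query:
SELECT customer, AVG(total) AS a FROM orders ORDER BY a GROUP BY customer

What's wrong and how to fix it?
Bug: ORDER BY appears before GROUP BY; SQL clause order requires GROUP BY first

Fix: Reorder: SELECT … FROM … GROUP BY … ORDER BY …

Corrected query:
SELECT customer, AVG(total) AS a FROM orders GROUP BY customer ORDER BY a

Result:
customer | a      
---------+--------
Bob      | 1147.91
Alice    | 1314.59
Frank    | 1673.59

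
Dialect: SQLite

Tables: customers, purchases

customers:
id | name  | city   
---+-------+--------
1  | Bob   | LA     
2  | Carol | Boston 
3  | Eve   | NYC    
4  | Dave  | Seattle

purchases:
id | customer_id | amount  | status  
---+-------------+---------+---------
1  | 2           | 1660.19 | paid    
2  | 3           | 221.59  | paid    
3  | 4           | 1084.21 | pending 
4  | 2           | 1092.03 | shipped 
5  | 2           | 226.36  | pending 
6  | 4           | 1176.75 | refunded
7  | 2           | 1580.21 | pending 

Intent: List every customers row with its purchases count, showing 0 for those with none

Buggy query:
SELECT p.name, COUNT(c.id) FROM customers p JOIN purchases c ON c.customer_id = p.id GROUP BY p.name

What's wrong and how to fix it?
Bug: INNER JOIN drops customers rows that have no matching purchases rows

Fix: Use LEFT JOIN so parents without children still appear (COUNT(c.id) gives 0)

Corrected query:
SELECT p.name, COUNT(c.id) FROM customers p LEFT JOIN purchases c ON c.customer_id = p.id GROUP BY p.name

Result:
name  | COUNT(c.id)
------+------------
Bob   | 0          
Carol | 4          
Dave  | 2          
Eve   | 1          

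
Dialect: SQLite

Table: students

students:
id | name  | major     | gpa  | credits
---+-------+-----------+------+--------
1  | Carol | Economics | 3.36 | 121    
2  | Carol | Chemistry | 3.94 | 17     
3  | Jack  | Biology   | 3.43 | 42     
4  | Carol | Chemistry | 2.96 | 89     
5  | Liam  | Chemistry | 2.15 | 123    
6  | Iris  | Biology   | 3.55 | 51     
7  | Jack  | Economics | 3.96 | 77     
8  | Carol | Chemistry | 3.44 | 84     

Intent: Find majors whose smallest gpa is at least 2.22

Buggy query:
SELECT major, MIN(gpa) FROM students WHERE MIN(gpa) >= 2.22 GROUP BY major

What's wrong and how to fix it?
Bug: MIN() in WHERE is a misuse of aggregate

Fix: Use HAVING for the per-group MIN condition

Corrected query:
SELECT major, MIN(gpa) FROM students GROUP BY major HAVING MIN(gpa) >= 2.22

Result:
major     | MIN(gpa)
----------+---------
Biology   | 3.43    
Economics | 3.36    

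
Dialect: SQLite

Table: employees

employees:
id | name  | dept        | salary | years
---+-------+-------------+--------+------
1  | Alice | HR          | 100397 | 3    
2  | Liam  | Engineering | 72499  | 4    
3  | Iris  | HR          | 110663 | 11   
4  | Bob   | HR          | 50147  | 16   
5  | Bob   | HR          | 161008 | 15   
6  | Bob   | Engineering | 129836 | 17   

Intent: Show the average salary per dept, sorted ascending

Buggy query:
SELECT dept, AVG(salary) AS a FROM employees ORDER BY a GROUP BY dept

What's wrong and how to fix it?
Bug: ORDER BY appears before GROUP BY; SQL clause order requires GROUP BY first

Fix: Reorder: SELECT … FROM … GROUP BY … ORDER BY …

Corrected query:
SELECT dept, AVG(salary) AS a FROM employees GROUP BY dept ORDER BY a

Result:
dept        | a        
------------+----------
Engineering | 101167.5 
HR          | 105553.75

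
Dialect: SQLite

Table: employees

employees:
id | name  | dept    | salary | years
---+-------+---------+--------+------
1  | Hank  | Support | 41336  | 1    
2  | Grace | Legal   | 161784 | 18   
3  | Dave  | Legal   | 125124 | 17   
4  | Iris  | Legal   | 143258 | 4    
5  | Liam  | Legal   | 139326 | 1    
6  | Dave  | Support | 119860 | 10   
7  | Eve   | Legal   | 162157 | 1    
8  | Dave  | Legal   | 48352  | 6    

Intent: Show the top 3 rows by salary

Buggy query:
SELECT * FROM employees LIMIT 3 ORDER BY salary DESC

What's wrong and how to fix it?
Bug: LIMIT must come after ORDER BY

Fix: Sort with ORDER BY, then apply LIMIT

Corrected query:
SELECT * FROM employees ORDER BY salary DESC LIMIT 3

Result:
id | name  | dept  | salary | years
---+-------+-------+--------+------
7  | Eve   | Legal | 162157 | 1    
2  | Grace | Legal | 161784 | 18   
4  | Iris  | Legal | 143258 | 4    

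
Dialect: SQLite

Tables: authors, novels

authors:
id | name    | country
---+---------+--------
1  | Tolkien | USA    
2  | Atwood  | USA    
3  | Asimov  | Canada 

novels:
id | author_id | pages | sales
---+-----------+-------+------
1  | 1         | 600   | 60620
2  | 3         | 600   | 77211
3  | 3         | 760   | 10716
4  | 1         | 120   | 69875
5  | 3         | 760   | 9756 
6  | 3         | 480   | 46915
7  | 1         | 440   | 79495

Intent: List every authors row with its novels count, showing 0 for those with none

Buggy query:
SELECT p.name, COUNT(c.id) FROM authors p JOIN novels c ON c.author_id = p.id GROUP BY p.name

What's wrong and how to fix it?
Bug: INNER JOIN drops authors rows that have no matching novels rows

Fix: Switch to LEFT JOIN to retain unmatched parent rows

Corrected query:
SELECT p.name, COUNT(c.id) FROM authors p LEFT JOIN novels c ON c.author_id = p.id GROUP BY p.name

Result:
name    | COUNT(c.id)
--------+------------
Asimov  | 4          
Atwood  | 0          
Tolkien | 3          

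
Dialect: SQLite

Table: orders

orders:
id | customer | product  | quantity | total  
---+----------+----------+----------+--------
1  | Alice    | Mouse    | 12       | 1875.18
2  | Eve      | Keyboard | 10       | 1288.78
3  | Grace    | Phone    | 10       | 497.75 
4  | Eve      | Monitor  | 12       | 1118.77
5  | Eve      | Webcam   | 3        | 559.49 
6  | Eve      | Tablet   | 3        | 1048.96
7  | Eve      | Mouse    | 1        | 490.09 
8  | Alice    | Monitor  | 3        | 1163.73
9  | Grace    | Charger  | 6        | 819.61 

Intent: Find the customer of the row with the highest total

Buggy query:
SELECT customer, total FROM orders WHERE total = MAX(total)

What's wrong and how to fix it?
Bug: MAX(total) is an aggregate and cannot be used directly in WHERE

Fix: Use a subquery: WHERE total = (SELECT MAX(total) FROM orders)

Corrected query:
SELECT customer, total FROM orders WHERE total = (SELECT MAX(total) FROM orders)

Result:
customer | total  
---------+--------
Alice    | 1875.18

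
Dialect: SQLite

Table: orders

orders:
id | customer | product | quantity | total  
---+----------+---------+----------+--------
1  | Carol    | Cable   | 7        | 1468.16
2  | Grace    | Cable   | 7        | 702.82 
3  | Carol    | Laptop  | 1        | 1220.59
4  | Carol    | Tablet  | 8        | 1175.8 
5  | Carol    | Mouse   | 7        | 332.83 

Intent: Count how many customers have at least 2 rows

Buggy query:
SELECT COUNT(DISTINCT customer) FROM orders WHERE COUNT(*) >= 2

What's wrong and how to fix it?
Bug: COUNT(*) cannot appear in WHERE; the per-group count doesn't exist yet

Fix: Group first with HAVING COUNT(*) >= 2, then COUNT the resulting groups

Corrected query:
SELECT COUNT(*) FROM (SELECT customer FROM orders GROUP BY customer HAVING COUNT(*) >= 2)

Result:
COUNT(*)
--------
1       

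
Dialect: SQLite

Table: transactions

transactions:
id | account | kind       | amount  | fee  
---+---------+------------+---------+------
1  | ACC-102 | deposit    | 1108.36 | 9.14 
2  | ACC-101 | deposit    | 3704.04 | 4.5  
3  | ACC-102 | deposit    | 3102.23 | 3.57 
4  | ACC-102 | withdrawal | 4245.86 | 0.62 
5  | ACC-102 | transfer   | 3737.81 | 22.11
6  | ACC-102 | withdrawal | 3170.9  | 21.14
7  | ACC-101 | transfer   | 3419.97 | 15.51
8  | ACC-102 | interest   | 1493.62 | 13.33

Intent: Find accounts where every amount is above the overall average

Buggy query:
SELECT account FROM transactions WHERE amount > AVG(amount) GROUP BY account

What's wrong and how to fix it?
Bug: WHERE evaluates per row before aggregation, so AVG() is unavailable

Fix: Use a subquery for AVG and a HAVING MIN(...) filter so the condition holds for every row in the group

Corrected query:
SELECT account FROM transactions GROUP BY account HAVING MIN(amount) > (SELECT AVG(amount) FROM transactions)

Result:
account
-------
ACC-101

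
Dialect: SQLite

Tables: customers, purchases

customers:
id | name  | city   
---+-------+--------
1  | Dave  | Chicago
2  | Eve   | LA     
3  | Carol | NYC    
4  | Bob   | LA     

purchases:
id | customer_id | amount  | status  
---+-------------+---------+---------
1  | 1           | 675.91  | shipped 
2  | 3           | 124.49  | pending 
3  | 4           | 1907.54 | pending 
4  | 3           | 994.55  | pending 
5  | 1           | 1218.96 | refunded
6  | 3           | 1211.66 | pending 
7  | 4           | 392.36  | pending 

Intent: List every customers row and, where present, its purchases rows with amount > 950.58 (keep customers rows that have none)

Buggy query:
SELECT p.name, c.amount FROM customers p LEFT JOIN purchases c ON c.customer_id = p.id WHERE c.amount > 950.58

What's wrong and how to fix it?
Bug: Filtering c.amount in WHERE discards the NULL rows produced by LEFT JOIN, turning it into an inner join

Fix: Move the right-table condition into the ON clause so unmatched parents are kept

Corrected query:
SELECT p.name, c.amount FROM customers p LEFT JOIN purchases c ON c.customer_id = p.id AND c.amount > 950.58

Result:
name  | amount 
------+--------
Dave  | 1218.96
Eve   | NULL   
Carol | 994.55 
Carol | 1211.66
Bob   | 1907.54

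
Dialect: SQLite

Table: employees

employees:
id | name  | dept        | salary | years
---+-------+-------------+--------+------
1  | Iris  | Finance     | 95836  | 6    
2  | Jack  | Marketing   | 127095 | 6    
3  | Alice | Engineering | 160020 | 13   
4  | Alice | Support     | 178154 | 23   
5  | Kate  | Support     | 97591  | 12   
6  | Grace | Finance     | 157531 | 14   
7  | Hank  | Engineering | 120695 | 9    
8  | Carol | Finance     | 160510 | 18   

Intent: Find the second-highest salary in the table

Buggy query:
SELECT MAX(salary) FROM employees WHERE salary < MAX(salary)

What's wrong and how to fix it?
Bug: The inner MAX is an aggregate inside WHERE, which is not allowed

Fix: Put the inner MAX in a scalar subquery

Corrected query:
SELECT MAX(salary) FROM employees WHERE salary < (SELECT MAX(salary) FROM employees)

Result:
MAX(salary)
-----------
160510     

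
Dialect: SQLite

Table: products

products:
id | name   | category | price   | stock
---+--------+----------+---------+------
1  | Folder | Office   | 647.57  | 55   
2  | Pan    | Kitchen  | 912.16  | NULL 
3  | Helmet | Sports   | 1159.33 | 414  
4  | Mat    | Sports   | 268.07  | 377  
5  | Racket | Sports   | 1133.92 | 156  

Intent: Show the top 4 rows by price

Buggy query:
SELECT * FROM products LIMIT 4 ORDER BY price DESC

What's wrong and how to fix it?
Bug: ORDER BY cannot follow LIMIT; LIMIT is the final clause

Fix: Sort with ORDER BY, then apply LIMIT

Corrected query:
SELECT * FROM products ORDER BY price DESC LIMIT 4

Result:
id | name   | category | price   | stock
---+--------+----------+---------+------
3  | Helmet | Sports   | 1159.33 | 414  
5  | Racket | Sports   | 1133.92 | 156  
2  | Pan    | Kitchen  | 912.16  | NULL 
1  | Folder | Office   | 647.57  | 55   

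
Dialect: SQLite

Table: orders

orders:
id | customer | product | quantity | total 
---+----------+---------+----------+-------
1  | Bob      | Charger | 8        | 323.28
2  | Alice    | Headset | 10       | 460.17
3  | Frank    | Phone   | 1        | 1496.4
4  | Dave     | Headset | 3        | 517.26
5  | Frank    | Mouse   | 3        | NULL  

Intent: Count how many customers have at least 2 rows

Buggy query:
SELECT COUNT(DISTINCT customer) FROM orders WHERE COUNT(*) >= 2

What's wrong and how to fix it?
Bug: WHERE filters individual rows, not groups, so a group-level COUNT is invalid there

Fix: Use a subquery that GROUPs and filters with HAVING, then count its rows

Corrected query:
SELECT COUNT(*) FROM (SELECT customer FROM orders GROUP BY customer HAVING COUNT(*) >= 2)

Result:
COUNT(*)
--------
1       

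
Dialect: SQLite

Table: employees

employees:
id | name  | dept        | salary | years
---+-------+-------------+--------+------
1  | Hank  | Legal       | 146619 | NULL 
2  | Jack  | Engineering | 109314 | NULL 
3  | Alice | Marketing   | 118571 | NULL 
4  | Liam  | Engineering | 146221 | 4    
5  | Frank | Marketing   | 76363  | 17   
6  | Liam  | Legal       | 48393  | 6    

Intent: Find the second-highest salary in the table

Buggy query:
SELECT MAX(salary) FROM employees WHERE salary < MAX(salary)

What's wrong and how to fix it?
Bug: The inner MAX is an aggregate inside WHERE, which is not allowed

Fix: Compute the overall MAX in a subquery, then take MAX of rows below it

Corrected query:
SELECT MAX(salary) FROM employees WHERE salary < (SELECT MAX(salary) FROM employees)

Result:
MAX(salary)
-----------
146221     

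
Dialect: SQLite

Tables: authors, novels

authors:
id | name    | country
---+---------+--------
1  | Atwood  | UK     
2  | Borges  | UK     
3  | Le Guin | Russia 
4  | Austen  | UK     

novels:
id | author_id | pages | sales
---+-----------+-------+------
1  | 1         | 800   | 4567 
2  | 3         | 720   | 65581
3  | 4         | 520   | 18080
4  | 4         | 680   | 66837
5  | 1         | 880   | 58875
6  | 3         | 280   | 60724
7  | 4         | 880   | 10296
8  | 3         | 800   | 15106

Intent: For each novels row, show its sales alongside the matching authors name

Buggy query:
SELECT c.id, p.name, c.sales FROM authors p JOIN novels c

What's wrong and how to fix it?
Bug: Missing join condition: each novels row is matched to all authors rows instead of just its own

Fix: Specify the join condition linking the foreign key to the parent id

Corrected query:
SELECT c.id, p.name, c.sales FROM authors p JOIN novels c ON c.author_id = p.id

Result:
id | name    | sales
---+---------+------
1  | Atwood  | 4567 
2  | Le Guin | 65581
3  | Austen  | 18080
4  | Austen  | 66837
5  | Atwood  | 58875
6  | Le Guin | 60724
7  | Austen  | 10296
8  | Le Guin | 15106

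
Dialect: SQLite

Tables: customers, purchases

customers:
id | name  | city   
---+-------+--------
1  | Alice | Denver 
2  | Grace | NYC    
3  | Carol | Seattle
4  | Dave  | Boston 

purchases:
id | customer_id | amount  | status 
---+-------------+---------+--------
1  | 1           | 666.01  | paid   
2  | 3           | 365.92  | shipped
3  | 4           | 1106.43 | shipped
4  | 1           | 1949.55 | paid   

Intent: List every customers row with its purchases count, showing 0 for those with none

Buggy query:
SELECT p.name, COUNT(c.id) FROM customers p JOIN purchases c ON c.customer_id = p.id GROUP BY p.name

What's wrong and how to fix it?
Bug: An inner join excludes parents with zero children

Fix: Use LEFT JOIN so parents without children still appear (COUNT(c.id) gives 0)

Corrected query:
SELECT p.name, COUNT(c.id) FROM customers p LEFT JOIN purchases c ON c.customer_id = p.id GROUP BY p.name

Result:
name  | COUNT(c.id)
------+------------
Alice | 2          
Carol | 1          
Dave  | 1          
Grace | 0          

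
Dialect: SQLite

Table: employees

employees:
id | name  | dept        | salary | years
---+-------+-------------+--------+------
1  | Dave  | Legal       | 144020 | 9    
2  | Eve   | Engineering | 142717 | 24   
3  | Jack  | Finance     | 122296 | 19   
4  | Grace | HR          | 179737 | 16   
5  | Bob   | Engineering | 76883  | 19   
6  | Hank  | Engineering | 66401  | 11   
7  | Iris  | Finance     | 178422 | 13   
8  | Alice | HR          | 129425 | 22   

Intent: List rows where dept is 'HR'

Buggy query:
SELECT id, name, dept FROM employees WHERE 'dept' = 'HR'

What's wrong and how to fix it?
Bug: Single quotes denote string literals in SQL; the column name is being compared as a constant string

Fix: Remove the quotes around the column name (or use double quotes for an identifier)

Corrected query:
SELECT id, name, dept FROM employees WHERE dept = 'HR'

Result:
id | name  | dept
---+-------+-----
4  | Grace | HR  
8  | Alice | HR  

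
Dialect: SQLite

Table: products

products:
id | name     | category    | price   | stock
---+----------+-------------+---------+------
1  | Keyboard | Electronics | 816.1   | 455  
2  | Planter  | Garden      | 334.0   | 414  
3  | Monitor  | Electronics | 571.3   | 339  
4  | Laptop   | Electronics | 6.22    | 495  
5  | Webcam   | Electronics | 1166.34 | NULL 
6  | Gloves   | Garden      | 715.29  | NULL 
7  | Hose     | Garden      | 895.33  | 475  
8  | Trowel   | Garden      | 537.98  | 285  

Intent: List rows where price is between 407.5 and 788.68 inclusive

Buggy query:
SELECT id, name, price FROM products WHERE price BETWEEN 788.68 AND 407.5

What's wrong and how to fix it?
Bug: BETWEEN expects the lower bound first; with 788.68 AND 407.5 the range is empty

Fix: Swap the bounds so the smaller value comes first

Corrected query:
SELECT id, name, price FROM products WHERE price BETWEEN 407.5 AND 788.68

Result:
id | name    | price 
---+---------+-------
3  | Monitor | 571.3 
6  | Gloves  | 715.29
8  | Trowel  | 537.98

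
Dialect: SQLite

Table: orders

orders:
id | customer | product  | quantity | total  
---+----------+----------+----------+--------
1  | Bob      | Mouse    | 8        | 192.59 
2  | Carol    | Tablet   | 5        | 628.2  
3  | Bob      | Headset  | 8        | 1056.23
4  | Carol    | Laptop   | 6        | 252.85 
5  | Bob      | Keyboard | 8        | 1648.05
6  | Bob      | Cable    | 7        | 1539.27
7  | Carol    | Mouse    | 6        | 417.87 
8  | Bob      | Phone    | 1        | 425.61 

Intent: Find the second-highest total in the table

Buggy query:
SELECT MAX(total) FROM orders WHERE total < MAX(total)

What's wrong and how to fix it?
Bug: The inner MAX is an aggregate inside WHERE, which is not allowed

Fix: Put the inner MAX in a scalar subquery

Corrected query:
SELECT MAX(total) FROM orders WHERE total < (SELECT MAX(total) FROM orders)

Result:
MAX(total)
----------
1539.27   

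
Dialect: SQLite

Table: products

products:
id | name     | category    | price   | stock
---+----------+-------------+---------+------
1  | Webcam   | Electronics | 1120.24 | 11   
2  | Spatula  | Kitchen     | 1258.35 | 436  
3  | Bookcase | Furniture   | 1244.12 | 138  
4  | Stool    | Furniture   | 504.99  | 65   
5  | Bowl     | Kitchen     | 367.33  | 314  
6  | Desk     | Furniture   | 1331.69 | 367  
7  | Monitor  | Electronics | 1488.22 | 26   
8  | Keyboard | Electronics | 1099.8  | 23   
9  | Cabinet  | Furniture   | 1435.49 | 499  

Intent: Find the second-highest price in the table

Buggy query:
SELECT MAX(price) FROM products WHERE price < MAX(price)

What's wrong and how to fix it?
Bug: MAX(price) on the right of the comparison is an aggregate-in-WHERE error

Fix: Compute the overall MAX in a subquery, then take MAX of rows below it

Corrected query:
SELECT MAX(price) FROM products WHERE price < (SELECT MAX(price) FROM products)

Result:
MAX(price)
----------
1435.49   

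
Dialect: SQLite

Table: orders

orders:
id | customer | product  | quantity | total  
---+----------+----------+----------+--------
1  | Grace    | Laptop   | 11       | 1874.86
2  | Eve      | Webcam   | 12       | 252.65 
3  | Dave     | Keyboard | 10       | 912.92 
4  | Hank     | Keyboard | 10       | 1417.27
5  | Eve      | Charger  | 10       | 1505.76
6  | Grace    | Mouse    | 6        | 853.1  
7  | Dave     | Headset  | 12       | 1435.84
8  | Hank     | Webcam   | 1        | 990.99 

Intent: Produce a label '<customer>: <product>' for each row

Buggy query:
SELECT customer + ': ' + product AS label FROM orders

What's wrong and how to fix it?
Bug: '+' is numeric addition; on text columns SQLite converts them to 0 instead of concatenating

Fix: Replace + with || to concatenate text

Corrected query:
SELECT customer || ': ' || product AS label FROM orders

Result:
label         
--------------
Grace: Laptop 
Eve: Webcam   
Dave: Keyboard
Hank: Keyboard
Eve: Charger  
Grace: Mouse  
Dave: Headset 
Hank: Webcam  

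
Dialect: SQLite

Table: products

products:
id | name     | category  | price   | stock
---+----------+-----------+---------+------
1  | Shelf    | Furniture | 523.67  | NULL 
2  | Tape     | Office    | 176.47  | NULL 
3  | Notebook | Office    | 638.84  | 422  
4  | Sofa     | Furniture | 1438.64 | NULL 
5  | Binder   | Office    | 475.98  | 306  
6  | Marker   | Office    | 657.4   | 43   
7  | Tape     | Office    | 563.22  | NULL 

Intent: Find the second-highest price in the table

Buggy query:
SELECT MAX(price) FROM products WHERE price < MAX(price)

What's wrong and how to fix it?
Bug: The inner MAX is an aggregate inside WHERE, which is not allowed

Fix: Compute the overall MAX in a subquery, then take MAX of rows below it

Corrected query:
SELECT MAX(price) FROM products WHERE price < (SELECT MAX(price) FROM products)

Result:
MAX(price)
----------
657.4     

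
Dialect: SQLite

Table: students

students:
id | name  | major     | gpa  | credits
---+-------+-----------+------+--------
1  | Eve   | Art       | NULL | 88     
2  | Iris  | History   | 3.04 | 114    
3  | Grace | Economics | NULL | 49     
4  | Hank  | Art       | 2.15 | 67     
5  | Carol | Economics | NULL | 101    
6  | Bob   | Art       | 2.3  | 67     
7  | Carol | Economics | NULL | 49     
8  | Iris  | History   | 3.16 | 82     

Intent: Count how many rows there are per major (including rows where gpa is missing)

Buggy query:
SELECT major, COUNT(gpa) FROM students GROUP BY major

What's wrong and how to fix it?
Bug: COUNT(gpa) skips NULLs, so groups with missing gpa are undercounted

Fix: Replace COUNT(gpa) with COUNT(*)

Corrected query:
SELECT major, COUNT(*) FROM students GROUP BY major

Result:
major     | COUNT(*)
----------+---------
Art       | 3       
Economics | 3       
History   | 2       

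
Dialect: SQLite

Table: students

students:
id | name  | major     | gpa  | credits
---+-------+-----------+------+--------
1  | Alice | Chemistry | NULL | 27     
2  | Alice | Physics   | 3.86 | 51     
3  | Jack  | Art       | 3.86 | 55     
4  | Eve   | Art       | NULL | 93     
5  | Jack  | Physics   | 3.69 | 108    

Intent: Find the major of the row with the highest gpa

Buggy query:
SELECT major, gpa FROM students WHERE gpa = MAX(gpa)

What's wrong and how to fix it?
Bug: MAX(gpa) is an aggregate and cannot be used directly in WHERE

Fix: Wrap MAX in a scalar subquery so WHERE compares against a single value

Corrected query:
SELECT major, gpa FROM students WHERE gpa = (SELECT MAX(gpa) FROM students)

Result:
major   | gpa 
--------+-----
Physics | 3.86
Art     | 3.86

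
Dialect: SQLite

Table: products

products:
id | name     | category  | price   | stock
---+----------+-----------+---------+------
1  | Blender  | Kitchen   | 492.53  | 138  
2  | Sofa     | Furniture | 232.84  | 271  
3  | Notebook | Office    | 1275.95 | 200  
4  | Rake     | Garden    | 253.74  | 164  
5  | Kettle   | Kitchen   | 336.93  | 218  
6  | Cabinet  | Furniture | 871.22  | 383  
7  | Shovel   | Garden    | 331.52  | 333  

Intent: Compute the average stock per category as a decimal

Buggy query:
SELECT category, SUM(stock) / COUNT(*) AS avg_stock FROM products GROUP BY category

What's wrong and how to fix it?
Bug: Both operands are integers, so '/' performs integer division and truncates

Fix: Multiply by 1.0 (or CAST to REAL) to force floating-point division

Corrected query:
SELECT category, SUM(stock) * 1.0 / COUNT(*) AS avg_stock FROM products GROUP BY category

Result:
category  | avg_stock
----------+----------
Furniture | 327      
Garden    | 248.5    
Kitchen   | 178      
Office    | 200      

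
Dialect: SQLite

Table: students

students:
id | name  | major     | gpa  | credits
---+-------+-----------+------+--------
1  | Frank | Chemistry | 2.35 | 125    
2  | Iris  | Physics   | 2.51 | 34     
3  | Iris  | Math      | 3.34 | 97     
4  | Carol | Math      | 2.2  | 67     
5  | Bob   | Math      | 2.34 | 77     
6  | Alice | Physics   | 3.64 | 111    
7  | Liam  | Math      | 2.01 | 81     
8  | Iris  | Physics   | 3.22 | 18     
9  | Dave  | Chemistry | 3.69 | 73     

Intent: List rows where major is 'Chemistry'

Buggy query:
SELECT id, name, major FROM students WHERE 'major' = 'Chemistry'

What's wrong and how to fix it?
Bug: Single quotes denote string literals in SQL; the column name is being compared as a constant string

Fix: Remove the quotes around the column name (or use double quotes for an identifier)

Corrected query:
SELECT id, name, major FROM students WHERE major = 'Chemistry'

Result:
id | name  | major    
---+-------+----------
1  | Frank | Chemistry
9  | Dave  | Chemistry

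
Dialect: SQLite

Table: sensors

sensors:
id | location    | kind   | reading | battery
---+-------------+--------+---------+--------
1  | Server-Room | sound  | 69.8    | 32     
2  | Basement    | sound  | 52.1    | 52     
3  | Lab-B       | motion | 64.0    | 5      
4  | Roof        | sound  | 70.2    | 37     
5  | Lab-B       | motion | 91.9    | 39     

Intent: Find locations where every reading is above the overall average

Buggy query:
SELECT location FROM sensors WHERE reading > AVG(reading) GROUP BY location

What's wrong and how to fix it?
Bug: AVG() is an aggregate; it can't sit directly in WHERE

Fix: Compute the overall average in a scalar subquery and compare each group's MIN against it in HAVING

Corrected query:
SELECT location FROM sensors GROUP BY location HAVING MIN(reading) > (SELECT AVG(reading) FROM sensors)

Result:
location   
-----------
Roof       
Server-Room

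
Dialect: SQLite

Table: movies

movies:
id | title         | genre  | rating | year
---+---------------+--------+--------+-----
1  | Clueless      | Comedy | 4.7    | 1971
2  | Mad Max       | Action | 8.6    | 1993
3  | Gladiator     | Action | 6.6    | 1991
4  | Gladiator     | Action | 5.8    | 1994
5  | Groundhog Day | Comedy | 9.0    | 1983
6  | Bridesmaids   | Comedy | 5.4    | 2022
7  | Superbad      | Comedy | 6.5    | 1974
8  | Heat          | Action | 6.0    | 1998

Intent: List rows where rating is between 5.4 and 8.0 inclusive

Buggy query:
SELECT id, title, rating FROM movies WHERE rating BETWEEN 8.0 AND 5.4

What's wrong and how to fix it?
Bug: BETWEEN expects the lower bound first; with 8.0 AND 5.4 the range is empty

Fix: Write BETWEEN 5.4 AND 8.0

Corrected query:
SELECT id, title, rating FROM movies WHERE rating BETWEEN 5.4 AND 8.0

Result:
id | title       | rating
---+-------------+-------
3  | Gladiator   | 6.6   
4  | Gladiator   | 5.8   
6  | Bridesmaids | 5.4   
7  | Superbad    | 6.5   
8  | Heat        | 6     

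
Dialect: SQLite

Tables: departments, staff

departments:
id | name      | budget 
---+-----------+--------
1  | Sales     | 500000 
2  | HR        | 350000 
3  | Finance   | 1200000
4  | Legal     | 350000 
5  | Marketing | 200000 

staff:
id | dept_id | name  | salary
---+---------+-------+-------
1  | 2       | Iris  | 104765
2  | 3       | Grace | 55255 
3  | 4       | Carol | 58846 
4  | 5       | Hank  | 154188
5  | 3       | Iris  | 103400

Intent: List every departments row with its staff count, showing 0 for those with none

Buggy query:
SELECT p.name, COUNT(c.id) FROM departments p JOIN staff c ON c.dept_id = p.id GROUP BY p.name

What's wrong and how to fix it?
Bug: INNER JOIN drops departments rows that have no matching staff rows

Fix: Switch to LEFT JOIN to retain unmatched parent rows

Corrected query:
SELECT p.name, COUNT(c.id) FROM departments p LEFT JOIN staff c ON c.dept_id = p.id GROUP BY p.name

Result:
name      | COUNT(c.id)
----------+------------
Finance   | 2          
HR        | 1          
Legal     | 1          
Marketing | 1          
Sales     | 0          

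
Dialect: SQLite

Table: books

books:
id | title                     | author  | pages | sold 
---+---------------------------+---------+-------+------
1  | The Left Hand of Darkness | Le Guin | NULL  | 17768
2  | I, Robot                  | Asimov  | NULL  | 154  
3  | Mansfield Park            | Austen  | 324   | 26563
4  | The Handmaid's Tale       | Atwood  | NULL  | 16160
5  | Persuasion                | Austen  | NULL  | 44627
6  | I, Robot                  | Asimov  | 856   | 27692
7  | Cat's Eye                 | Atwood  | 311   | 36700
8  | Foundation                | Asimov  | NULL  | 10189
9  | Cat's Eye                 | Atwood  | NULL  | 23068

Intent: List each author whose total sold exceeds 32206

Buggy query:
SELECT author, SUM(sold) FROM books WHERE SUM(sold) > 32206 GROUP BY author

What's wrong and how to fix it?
Bug: WHERE runs before GROUP BY, so aggregates aren't available there

Fix: Use HAVING (which filters groups after aggregation) instead of WHERE

Corrected query:
SELECT author, SUM(sold) FROM books GROUP BY author HAVING SUM(sold) > 32206

Result:
author | SUM(sold)
-------+----------
Asimov | 38035    
Atwood | 75928    
Austen | 71190    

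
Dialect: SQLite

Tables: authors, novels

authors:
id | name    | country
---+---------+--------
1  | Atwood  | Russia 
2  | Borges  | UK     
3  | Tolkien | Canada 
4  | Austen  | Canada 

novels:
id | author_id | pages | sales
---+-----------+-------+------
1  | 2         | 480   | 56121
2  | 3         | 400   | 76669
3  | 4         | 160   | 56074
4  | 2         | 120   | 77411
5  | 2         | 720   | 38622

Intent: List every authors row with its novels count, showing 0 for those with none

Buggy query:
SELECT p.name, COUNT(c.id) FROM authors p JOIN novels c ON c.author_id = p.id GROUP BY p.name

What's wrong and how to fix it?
Bug: INNER JOIN drops authors rows that have no matching novels rows

Fix: Switch to LEFT JOIN to retain unmatched parent rows

Corrected query:
SELECT p.name, COUNT(c.id) FROM authors p LEFT JOIN novels c ON c.author_id = p.id GROUP BY p.name

Result:
name    | COUNT(c.id)
--------+------------
Atwood  | 0          
Austen  | 1          
Borges  | 3          
Tolkien | 1          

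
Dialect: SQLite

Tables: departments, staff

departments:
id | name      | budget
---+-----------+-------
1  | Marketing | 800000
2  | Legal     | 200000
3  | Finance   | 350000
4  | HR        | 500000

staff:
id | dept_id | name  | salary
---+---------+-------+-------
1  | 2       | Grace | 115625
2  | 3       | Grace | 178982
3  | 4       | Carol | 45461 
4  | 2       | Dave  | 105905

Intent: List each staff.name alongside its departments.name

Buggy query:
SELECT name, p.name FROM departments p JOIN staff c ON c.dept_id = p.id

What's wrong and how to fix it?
Bug: Both tables have a 'name' column; the unqualified reference is ambiguous

Fix: Prefix ambiguous columns with the table alias

Corrected query:
SELECT c.name, p.name FROM departments p JOIN staff c ON c.dept_id = p.id

Result:
name  | name   
------+--------
Grace | Legal  
Grace | Finance
Carol | HR     
Dave  | Legal  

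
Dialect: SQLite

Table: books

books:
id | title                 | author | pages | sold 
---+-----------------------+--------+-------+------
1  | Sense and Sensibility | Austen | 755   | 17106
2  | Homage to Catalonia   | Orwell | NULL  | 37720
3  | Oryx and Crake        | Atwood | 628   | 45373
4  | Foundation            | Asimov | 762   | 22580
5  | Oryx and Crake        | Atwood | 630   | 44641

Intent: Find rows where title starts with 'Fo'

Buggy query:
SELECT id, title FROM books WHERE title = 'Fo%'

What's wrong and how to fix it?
Bug: Wildcards only work with LIKE; '=' treats '%' as a literal character

Fix: Use LIKE for wildcard pattern matching

Corrected query:
SELECT id, title FROM books WHERE title LIKE 'Fo%'

Result:
id | title     
---+-----------
4  | Foundation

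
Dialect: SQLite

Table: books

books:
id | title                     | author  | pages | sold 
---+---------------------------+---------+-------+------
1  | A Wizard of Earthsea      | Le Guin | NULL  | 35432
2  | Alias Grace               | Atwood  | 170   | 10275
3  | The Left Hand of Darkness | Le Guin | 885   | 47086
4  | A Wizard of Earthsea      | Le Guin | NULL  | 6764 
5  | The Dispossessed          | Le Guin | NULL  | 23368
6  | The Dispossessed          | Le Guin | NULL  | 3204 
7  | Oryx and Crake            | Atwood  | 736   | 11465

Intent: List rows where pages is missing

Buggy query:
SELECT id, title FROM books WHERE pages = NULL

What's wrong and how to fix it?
Bug: Comparing to NULL with '=' never matches; NULL = NULL is unknown, not true

Fix: Replace '= NULL' with 'IS NULL'

Corrected query:
SELECT id, title FROM books WHERE pages IS NULL

Result:
id | title               
---+---------------------
1  | A Wizard of Earthsea
4  | A Wizard of Earthsea
5  | The Dispossessed    
6  | The Dispossessed    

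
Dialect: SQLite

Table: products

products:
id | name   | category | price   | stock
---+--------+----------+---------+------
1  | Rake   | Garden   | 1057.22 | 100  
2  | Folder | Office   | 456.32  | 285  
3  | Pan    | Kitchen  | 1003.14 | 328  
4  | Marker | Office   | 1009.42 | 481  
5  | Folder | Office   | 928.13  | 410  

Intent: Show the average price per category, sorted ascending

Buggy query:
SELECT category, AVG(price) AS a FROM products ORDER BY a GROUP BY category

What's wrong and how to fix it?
Bug: ORDER BY appears before GROUP BY; SQL clause order requires GROUP BY first

Fix: Move ORDER BY to the end, after GROUP BY

Corrected query:
SELECT category, AVG(price) AS a FROM products GROUP BY category ORDER BY a

Result:
category | a         
---------+-----------
Office   | 797.956667
Kitchen  | 1003.14   
Garden   | 1057.22   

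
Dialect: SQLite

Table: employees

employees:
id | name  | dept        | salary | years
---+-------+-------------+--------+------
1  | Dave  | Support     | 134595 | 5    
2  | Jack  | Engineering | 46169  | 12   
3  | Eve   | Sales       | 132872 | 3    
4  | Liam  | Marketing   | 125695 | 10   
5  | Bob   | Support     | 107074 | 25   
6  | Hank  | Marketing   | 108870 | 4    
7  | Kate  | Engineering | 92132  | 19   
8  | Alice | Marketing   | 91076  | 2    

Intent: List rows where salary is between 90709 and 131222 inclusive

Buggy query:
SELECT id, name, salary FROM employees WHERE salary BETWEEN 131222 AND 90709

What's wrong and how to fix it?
Bug: The bounds are reversed; BETWEEN a AND b requires a <= b to match anything

Fix: Swap the bounds so the smaller value comes first

Corrected query:
SELECT id, name, salary FROM employees WHERE salary BETWEEN 90709 AND 131222

Result:
id | name  | salary
---+-------+-------
4  | Liam  | 125695
5  | Bob   | 107074
6  | Hank  | 108870
7  | Kate  | 92132 
8  | Alice | 91076 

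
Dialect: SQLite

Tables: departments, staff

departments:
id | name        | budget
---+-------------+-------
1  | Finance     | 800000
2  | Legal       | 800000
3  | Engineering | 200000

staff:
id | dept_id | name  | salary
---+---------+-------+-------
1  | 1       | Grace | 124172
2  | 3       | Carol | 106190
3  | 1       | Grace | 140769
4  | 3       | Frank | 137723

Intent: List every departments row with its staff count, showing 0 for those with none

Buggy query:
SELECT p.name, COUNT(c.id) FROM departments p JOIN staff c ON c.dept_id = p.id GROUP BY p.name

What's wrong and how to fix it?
Bug: INNER JOIN drops departments rows that have no matching staff rows

Fix: Use LEFT JOIN so parents without children still appear (COUNT(c.id) gives 0)

Corrected query:
SELECT p.name, COUNT(c.id) FROM departments p LEFT JOIN staff c ON c.dept_id = p.id GROUP BY p.name

Result:
name        | COUNT(c.id)
------------+------------
Engineering | 2          
Finance     | 2          
Legal       | 0          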